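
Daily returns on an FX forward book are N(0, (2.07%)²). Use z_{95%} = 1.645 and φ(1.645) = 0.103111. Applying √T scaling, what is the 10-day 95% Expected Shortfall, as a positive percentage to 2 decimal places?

σ_{10d} = 2.07% × √10 = 6.546%.
ES multiplier = φ(z)/(1−α) = 0.103111/0.05 = 2.062.
ES = 6.546% × 2.062 = 13.498%.

13.50%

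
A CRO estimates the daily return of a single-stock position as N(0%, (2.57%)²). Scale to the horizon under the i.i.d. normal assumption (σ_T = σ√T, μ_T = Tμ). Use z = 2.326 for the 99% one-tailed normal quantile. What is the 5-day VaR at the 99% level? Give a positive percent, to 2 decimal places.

13.37%

σ_{5d} = 2.57% × √5 = 5.747%.
VaR = 2.326 × 5.747% = 13.368%.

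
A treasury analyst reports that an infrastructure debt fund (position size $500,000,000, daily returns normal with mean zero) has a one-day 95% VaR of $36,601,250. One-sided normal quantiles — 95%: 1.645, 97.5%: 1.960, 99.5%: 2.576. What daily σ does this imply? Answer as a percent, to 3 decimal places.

4.450%

VaR as a fraction: $36,601,250 / $500,000,000 = 7.320%.
σ = VaR / z = 7.320% / 1.645 = 4.450%.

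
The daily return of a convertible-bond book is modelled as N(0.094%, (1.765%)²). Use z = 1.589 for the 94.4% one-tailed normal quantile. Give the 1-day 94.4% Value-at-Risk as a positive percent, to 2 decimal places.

2.71%

VaR = −μ + z·σ = −(0.094%) + 1.589 × 1.765% = 2.711%.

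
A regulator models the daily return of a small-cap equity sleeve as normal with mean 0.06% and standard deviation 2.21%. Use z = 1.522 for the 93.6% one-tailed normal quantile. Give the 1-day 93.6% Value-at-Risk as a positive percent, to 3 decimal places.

VaR = −μ + z·σ = −(0.06%) + 1.522 × 2.21% = 3.304%.

3.304%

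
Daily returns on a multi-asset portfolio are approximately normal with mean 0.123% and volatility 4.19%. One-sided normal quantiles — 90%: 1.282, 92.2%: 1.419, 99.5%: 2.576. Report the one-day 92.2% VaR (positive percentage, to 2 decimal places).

VaR = −μ + z·σ = −(0.123%) + 1.419 × 4.19% = 5.823%.

5.82%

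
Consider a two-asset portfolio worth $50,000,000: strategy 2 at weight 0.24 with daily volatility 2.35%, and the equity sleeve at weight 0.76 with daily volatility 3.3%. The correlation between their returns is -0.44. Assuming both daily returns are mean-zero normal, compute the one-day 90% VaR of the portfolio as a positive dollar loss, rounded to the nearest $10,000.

σ_p² = 0.24²·2.35² + 0.76²·3.3² + 2·-0.44·0.24·0.76·2.35·3.3 = 5.3634 (%²).
σ_p = √5.3634 = 2.316%.
At 90%, z = 1.282.
VaR = 1.282 × 2.316% = 2.969%; on $50,000,000 that is $1,484,500.

$1,480,000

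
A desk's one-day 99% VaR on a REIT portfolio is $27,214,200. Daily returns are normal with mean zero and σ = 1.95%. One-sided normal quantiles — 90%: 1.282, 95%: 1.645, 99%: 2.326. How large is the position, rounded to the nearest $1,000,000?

VaR as a fraction of value: z·σ = 2.326 × 1.95% = 4.5357%.
Position = $27,214,200 / 0.045357 = $600,000,000.

$600,000,000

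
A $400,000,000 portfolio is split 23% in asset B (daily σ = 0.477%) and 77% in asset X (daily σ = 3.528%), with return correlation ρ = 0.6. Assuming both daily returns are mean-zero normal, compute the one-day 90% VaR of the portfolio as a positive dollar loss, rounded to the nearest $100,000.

$14,300,000

σ_p² = 0.23²·0.477² + 0.77²·3.528² + 2·0.6·0.23·0.77·0.477·3.528 = 7.7494 (%²).
σ_p = √7.7494 = 2.784%.
At 90%, z = 1.282.
VaR = 1.282 × 2.784% = 3.569%; on $400,000,000 that is $14,276,000.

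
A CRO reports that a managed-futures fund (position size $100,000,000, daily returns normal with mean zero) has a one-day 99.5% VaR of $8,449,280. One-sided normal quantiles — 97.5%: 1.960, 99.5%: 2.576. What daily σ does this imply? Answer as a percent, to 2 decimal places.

VaR as a fraction: $8,449,280 / $100,000,000 = 8.449%.
σ = VaR / z = 8.449% / 2.576 = 3.280%.

3.28%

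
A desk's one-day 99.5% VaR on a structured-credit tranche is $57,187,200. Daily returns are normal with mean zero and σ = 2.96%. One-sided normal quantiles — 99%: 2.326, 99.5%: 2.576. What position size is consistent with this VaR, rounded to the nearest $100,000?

VaR as a fraction of value: z·σ = 2.576 × 2.96% = 7.62496%.
Position = $57,187,200 / 0.0762496 = $750,000,000.

$750,000,000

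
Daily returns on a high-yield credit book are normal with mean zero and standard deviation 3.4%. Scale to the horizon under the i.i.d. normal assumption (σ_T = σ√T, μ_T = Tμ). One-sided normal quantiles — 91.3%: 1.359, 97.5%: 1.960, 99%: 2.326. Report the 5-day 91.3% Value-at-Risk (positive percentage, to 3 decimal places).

σ_{5d} = 3.4% × √5 = 7.603%.
VaR = 1.359 × 7.603% = 10.332%.

10.332%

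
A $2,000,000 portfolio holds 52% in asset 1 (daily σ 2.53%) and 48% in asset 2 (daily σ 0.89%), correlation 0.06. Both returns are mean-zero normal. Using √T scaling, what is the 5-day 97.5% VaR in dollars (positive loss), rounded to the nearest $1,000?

σ_p = √(0.52²·2.53² + 0.48²·0.89² + 2·0.06·0.52·0.48·2.53·0.89) = 1.407%.
σ_{5d} = 1.407% × √5 = 3.146%.
z(97.5%) = 1.960.
VaR = 1.960 × 3.146% = 6.166%; on $2,000,000 that is $123,320.

$123,000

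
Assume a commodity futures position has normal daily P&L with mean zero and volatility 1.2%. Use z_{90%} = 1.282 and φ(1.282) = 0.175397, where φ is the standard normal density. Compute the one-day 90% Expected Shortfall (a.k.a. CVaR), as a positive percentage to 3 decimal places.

Tail multiplier: φ(z)/(1−α) = 0.175397 / 0.1 = 1.754.
ES = 1.2% × 1.754 = 2.105%.

2.105%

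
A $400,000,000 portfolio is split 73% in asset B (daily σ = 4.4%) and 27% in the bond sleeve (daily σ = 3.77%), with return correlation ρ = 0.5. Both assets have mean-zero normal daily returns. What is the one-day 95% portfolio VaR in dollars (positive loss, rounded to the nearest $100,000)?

σ_p² = 0.73²·4.4² + 0.27²·3.77² + 2·0.5·0.73·0.27·4.4·3.77 = 14.6226 (%²).
σ_p = √14.6226 = 3.824%.
At 95%, z = 1.645.
VaR = 1.645 × 3.824% = 6.290%; on $400,000,000 that is $25,160,000.

$25,200,000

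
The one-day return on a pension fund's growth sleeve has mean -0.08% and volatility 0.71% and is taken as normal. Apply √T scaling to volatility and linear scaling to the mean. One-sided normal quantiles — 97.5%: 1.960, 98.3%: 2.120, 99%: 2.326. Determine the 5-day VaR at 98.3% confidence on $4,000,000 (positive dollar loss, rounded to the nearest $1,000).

$151,000

σ_{5d} = 0.71% × √5 = 1.588%; μ_{5d} = 5 × -0.08% = -0.400%.
VaR = −(-0.400%) + 2.120 × 1.588% = 3.767%.
On $4,000,000: 0.03767 × $4,000,000 = $150,680.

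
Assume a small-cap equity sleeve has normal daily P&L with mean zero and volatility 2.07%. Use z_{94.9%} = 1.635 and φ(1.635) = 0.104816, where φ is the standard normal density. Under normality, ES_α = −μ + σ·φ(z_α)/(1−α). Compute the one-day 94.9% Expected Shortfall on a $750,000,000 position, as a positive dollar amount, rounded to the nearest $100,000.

Tail multiplier: φ(z)/(1−α) = 0.104816 / 0.051 = 2.055.
ES = 2.07% × 2.055 = 4.254%.
On $750,000,000: 0.04254 × $750,000,000 = $31,905,000.

$31,900,000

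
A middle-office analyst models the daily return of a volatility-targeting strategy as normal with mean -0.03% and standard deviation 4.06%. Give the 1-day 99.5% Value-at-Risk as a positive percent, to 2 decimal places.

10.49%

At 99.5% one-sided, z = 2.576.
VaR = −μ + z·σ = −(-0.03%) + 2.576 × 4.06% = 10.489%.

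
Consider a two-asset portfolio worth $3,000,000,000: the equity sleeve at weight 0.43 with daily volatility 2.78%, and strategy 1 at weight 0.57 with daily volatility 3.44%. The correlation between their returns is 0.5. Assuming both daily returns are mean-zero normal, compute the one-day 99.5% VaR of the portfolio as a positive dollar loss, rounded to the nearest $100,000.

σ_p² = 0.43²·2.78² + 0.57²·3.44² + 2·0.5·0.43·0.57·2.78·3.44 = 7.6177 (%²).
σ_p = √7.6177 = 2.760%.
At 99.5%, z = 2.576.
VaR = 2.576 × 2.760% = 7.110%; on $3,000,000,000 that is $213,300,000.

$213,300,000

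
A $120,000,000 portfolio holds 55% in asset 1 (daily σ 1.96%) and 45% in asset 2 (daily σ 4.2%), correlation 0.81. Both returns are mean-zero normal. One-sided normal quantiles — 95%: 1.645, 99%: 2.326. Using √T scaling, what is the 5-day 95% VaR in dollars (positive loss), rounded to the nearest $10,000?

σ_p = √(0.55²·1.96² + 0.45²·4.2² + 2·0.81·0.55·0.45·1.96·4.2) = 2.835%.
σ_{5d} = 2.835% × √5 = 6.339%.
VaR = 1.645 × 6.339% = 10.428%; on $120,000,000 that is $12,513,600.

$12,510,000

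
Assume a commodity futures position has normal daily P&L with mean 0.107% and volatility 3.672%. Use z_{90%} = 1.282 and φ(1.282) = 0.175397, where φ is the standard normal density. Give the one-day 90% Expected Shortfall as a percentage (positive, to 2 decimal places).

Tail multiplier: φ(z)/(1−α) = 0.175397 / 0.1 = 1.754.
ES = −(0.107%) + 3.672% × 1.754 = 6.334%.

6.33%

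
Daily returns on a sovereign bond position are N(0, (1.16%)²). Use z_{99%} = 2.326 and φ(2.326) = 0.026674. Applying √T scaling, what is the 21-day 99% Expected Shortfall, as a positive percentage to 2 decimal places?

σ_{21d} = 1.16% × √21 = 5.316%.
ES multiplier = φ(z)/(1−α) = 0.026674/0.01 = 2.667.
ES = 5.316% × 2.667 = 14.178%.

14.18%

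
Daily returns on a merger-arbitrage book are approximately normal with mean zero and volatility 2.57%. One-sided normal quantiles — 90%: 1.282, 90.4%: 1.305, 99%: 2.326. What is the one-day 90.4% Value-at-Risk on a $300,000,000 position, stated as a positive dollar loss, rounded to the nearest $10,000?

$10,060,000

VaR = z·σ = 1.305 × 2.57% = 3.354%.
On $300,000,000: 0.03354 × $300,000,000 = $10,062,000.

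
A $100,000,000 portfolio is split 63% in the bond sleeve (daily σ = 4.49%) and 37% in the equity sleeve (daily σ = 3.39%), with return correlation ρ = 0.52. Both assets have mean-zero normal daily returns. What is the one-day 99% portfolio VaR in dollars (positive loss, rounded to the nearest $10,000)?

σ_p² = 0.63²·4.49² + 0.37²·3.39² + 2·0.52·0.63·0.37·4.49·3.39 = 13.2648 (%²).
σ_p = √13.2648 = 3.642%.
At 99%, z = 2.326.
VaR = 2.326 × 3.642% = 8.471%; on $100,000,000 that is $8,471,000.

$8,470,000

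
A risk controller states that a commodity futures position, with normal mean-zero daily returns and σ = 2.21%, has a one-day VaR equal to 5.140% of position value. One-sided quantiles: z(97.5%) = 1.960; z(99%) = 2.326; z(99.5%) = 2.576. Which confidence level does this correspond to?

99%

Implied z = VaR/σ = 5.140 / 2.21 = 2.326.
This matches z(99%) = 2.326.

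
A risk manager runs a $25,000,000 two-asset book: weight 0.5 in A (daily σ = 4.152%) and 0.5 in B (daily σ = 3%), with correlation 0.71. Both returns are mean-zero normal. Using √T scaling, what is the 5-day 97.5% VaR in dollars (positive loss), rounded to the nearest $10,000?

σ_p = √(0.5²·4.152² + 0.5²·3² + 2·0.71·0.5·0.5·4.152·3) = 3.314%.
σ_{5d} = 3.314% × √5 = 7.410%.
z(97.5%) = 1.960.
VaR = 1.960 × 7.410% = 14.524%; on $25,000,000 that is $3,631,000.

$3,630,000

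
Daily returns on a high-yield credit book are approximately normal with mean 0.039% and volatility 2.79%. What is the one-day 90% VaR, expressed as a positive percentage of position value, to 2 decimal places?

At 90% one-sided, z = 1.282.
VaR = −μ + z·σ = −(0.039%) + 1.282 × 2.79% = 3.538%.

3.54%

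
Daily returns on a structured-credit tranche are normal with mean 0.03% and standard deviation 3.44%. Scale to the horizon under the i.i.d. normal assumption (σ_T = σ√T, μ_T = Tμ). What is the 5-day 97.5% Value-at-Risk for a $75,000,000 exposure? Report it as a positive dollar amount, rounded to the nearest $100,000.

At 97.5%, z = 1.960.
σ_{5d} = 3.44% × √5 = 7.692%; μ_{5d} = 5 × 0.03% = 0.150%.
VaR = −(0.150%) + 1.960 × 7.692% = 14.926%.
On $75,000,000: 0.14926 × $75,000,000 = $11,194,500.

$11,200,000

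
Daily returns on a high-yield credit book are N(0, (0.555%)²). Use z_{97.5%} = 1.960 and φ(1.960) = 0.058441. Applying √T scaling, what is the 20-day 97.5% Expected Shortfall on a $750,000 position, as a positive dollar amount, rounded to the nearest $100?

$43,500

σ_{20d} = 0.555% × √20 = 2.482%.
ES multiplier = φ(z)/(1−α) = 0.058441/0.025 = 2.338.
ES = 2.482% × 2.338 = 5.803%; on $750,000: $43,522.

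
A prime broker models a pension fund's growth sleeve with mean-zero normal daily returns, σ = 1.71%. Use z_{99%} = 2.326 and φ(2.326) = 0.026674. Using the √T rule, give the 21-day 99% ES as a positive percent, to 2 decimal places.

σ_{21d} = 1.71% × √21 = 7.836%.
ES multiplier = φ(z)/(1−α) = 0.026674/0.01 = 2.667.
ES = 7.836% × 2.667 = 20.899%.

20.90%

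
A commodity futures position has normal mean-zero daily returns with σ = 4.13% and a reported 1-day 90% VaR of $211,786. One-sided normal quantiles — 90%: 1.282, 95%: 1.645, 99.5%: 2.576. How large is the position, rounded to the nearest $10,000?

VaR as a fraction of value: z·σ = 1.282 × 4.13% = 5.29466%.
Position = $211,786 / 0.0529466 = $3,999,992.

$4,000,000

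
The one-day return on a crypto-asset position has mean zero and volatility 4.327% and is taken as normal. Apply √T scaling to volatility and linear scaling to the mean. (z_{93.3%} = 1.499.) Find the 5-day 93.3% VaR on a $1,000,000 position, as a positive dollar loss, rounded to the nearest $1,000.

$145,000

σ_{5d} = 4.327% × √5 = 9.675%.
VaR = 1.499 × 9.675% = 14.503%.
On $1,000,000: 0.14503 × $1,000,000 = $145,030.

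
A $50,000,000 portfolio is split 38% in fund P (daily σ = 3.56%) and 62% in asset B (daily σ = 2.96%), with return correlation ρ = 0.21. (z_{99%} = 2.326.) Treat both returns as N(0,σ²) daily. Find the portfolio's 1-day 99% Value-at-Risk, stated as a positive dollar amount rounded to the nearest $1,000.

σ_p² = 0.38²·3.56² + 0.62²·2.96² + 2·0.21·0.38·0.62·3.56·2.96 = 6.2407 (%²).
σ_p = √6.2407 = 2.498%.
VaR = 2.326 × 2.498% = 5.810%; on $50,000,000 that is $2,905,000.

$2,905,000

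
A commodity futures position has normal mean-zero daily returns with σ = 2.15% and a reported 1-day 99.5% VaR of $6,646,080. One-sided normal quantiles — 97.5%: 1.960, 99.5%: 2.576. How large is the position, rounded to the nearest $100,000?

$120,000,000

VaR as a fraction of value: z·σ = 2.576 × 2.15% = 5.5384%.
Position = $6,646,080 / 0.055384 = $120,000,000.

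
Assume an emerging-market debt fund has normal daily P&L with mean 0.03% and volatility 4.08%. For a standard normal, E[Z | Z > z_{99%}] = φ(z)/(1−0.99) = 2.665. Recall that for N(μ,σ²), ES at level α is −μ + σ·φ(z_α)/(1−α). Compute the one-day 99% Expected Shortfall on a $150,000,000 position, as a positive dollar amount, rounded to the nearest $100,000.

$16,300,000

ES = −(0.03%) + 4.08% × 2.665 = 10.843%.
On $150,000,000: 0.10843 × $150,000,000 = $16,264,500.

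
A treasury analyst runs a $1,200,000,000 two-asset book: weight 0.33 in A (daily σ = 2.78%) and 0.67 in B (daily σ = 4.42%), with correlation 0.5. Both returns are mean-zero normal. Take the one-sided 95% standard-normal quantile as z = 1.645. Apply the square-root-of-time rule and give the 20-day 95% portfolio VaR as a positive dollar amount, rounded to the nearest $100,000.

σ_p = √(0.33²·2.78² + 0.67²·4.42² + 2·0.5·0.33·0.67·2.78·4.42) = 3.511%.
σ_{20d} = 3.511% × √20 = 15.702%.
VaR = 1.645 × 15.702% = 25.830%; on $1,200,000,000 that is $309,960,000.

$310,000,000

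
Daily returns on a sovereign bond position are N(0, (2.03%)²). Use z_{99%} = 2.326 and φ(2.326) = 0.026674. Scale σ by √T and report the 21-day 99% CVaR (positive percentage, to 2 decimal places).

σ_{21d} = 2.03% × √21 = 9.303%.
ES multiplier = φ(z)/(1−α) = 0.026674/0.01 = 2.667.
ES = 9.303% × 2.667 = 24.811%.

24.81%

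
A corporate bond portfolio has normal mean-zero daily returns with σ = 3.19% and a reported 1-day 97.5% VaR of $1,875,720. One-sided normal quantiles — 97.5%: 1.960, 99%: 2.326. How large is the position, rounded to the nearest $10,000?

$30,000,000

VaR as a fraction of value: z·σ = 1.960 × 3.19% = 6.2524%.
Position = $1,875,720 / 0.062524 = $30,000,000.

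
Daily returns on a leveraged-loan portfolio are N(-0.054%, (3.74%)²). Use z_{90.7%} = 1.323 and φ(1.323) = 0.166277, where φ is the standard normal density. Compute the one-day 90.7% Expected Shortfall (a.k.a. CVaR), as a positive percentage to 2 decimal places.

6.74%

Tail multiplier: φ(z)/(1−α) = 0.166277 / 0.093 = 1.788.
ES = −(-0.054%) + 3.74% × 1.788 = 6.741%.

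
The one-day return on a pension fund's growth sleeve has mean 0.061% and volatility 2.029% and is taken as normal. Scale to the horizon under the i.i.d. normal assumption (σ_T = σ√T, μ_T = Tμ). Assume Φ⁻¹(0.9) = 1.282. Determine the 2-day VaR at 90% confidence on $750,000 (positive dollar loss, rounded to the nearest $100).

σ_{2d} = 2.029% × √2 = 2.869%; μ_{2d} = 2 × 0.061% = 0.122%.
VaR = −(0.122%) + 1.282 × 2.869% = 3.556%.
On $750,000: 0.03556 × $750,000 = $26,670.

$26,700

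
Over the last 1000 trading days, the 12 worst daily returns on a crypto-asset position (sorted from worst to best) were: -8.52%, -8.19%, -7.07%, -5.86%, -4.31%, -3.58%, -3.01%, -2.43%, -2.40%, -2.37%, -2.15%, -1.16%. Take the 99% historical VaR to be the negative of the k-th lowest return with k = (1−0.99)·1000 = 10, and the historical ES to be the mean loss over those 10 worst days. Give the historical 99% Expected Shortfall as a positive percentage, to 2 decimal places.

4.77%

The 10 worst returns sum to -47.74%.
ES = −(-47.74%) / 10 = 4.774% ≈ 4.77%.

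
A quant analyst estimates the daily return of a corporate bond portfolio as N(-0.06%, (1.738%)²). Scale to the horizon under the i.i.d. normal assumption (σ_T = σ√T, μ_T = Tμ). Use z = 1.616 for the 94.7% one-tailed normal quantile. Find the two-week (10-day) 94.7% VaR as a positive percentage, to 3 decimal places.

9.482%

σ_{10d} = 1.738% × √10 = 5.496%; μ_{10d} = 10 × -0.06% = -0.600%.
VaR = −(-0.600%) + 1.616 × 5.496% = 9.482%.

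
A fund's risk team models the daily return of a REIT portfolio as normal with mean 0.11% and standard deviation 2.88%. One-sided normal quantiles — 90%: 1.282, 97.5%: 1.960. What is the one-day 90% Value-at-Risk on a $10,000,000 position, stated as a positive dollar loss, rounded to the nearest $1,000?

VaR = −μ + z·σ = −(0.11%) + 1.282 × 2.88% = 3.582%.
On $10,000,000: 0.03582 × $10,000,000 = $358,200.

$358,000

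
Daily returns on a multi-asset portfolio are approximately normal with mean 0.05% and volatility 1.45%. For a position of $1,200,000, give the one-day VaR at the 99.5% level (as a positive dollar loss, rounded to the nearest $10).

$44,220

At 99.5% one-sided, z = 2.576.
VaR = −μ + z·σ = −(0.05%) + 2.576 × 1.45% = 3.685%.
On $1,200,000: 0.03685 × $1,200,000 = $44,220.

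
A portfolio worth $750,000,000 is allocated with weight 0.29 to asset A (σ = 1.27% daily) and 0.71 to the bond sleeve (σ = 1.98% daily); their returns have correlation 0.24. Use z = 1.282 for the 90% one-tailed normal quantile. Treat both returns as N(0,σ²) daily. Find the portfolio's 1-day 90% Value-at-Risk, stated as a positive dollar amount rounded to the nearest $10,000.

$14,770,000

σ_p² = 0.29²·1.27² + 0.71²·1.98² + 2·0.24·0.29·0.71·1.27·1.98 = 2.3604 (%²).
σ_p = √2.3604 = 1.536%.
VaR = 1.282 × 1.536% = 1.969%; on $750,000,000 that is $14,767,500.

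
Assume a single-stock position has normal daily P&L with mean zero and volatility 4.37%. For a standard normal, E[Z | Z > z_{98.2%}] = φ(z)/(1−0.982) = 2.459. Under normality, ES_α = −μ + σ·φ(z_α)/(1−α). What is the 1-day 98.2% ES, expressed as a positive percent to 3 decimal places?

ES = 4.37% × 2.459 = 10.746%.

10.746%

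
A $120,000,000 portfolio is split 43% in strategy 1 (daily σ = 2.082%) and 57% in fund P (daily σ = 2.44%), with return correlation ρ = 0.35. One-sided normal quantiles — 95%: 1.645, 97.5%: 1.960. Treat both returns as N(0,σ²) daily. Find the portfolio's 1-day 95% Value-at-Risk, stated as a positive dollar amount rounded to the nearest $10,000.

$3,750,000

σ_p² = 0.43²·2.082² + 0.57²·2.44² + 2·0.35·0.43·0.57·2.082·2.44 = 3.6074 (%²).
σ_p = √3.6074 = 1.899%.
VaR = 1.645 × 1.899% = 3.124%; on $120,000,000 that is $3,748,800.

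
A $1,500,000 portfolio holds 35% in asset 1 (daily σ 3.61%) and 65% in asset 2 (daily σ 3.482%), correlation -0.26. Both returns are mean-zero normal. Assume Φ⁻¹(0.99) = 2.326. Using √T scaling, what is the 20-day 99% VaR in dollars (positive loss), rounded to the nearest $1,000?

σ_p = √(0.35²·3.61² + 0.65²·3.482² + 2·-0.26·0.35·0.65·3.61·3.482) = 2.287%.
σ_{20d} = 2.287% × √20 = 10.228%.
VaR = 2.326 × 10.228% = 23.790%; on $1,500,000 that is $356,850.

$357,000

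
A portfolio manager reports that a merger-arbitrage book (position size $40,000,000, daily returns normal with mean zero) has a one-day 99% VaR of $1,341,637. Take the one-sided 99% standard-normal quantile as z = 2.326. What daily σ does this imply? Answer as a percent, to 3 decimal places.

1.442%

VaR as a fraction: $1,341,637 / $40,000,000 = 3.354%.
σ = VaR / z = 3.354% / 2.326 = 1.442%.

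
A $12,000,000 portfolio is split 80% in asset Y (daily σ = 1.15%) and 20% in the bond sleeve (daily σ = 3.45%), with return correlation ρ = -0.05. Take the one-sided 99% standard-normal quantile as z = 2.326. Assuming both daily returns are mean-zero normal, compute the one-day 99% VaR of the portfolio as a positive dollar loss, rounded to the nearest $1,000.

$313,000

σ_p² = 0.8²·1.15² + 0.2²·3.45² + 2·-0.05·0.8·0.2·1.15·3.45 = 1.2590 (%²).
σ_p = √1.2590 = 1.122%.
VaR = 2.326 × 1.122% = 2.610%; on $12,000,000 that is $313,200.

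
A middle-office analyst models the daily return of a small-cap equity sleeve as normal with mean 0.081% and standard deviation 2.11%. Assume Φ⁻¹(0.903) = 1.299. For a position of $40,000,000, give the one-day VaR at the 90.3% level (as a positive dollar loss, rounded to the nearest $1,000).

VaR = −μ + z·σ = −(0.081%) + 1.299 × 2.11% = 2.660%.
On $40,000,000: 0.02660 × $40,000,000 = $1,064,000.

$1,064,000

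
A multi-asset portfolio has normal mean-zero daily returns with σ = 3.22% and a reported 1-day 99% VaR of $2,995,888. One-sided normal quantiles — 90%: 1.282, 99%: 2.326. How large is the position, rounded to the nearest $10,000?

VaR as a fraction of value: z·σ = 2.326 × 3.22% = 7.48972%.
Position = $2,995,888 / 0.0748972 = $40,000,000.

$40,000,000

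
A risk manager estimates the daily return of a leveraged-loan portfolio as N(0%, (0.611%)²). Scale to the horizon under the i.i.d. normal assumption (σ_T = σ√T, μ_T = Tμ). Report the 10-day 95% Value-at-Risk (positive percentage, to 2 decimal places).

At 95%, z = 1.645.
σ_{10d} = 0.611% × √10 = 1.932%.
VaR = 1.645 × 1.932% = 3.178%.

3.18%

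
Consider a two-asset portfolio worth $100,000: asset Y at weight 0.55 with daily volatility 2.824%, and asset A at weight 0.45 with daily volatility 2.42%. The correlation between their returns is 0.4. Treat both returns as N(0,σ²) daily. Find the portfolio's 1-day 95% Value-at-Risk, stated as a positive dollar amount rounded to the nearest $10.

σ_p² = 0.55²·2.824² + 0.45²·2.42² + 2·0.4·0.55·0.45·2.824·2.42 = 4.9515 (%²).
σ_p = √4.9515 = 2.225%.
At 95%, z = 1.645.
VaR = 1.645 × 2.225% = 3.660%; on $100,000 that is $3,660.

$3,660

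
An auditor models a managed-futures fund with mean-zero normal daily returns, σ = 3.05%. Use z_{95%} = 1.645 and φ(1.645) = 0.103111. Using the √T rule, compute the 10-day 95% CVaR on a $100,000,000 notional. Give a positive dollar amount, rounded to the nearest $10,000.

$19,890,000

σ_{10d} = 3.05% × √10 = 9.645%.
ES multiplier = φ(z)/(1−α) = 0.103111/0.05 = 2.062.
ES = 9.645% × 2.062 = 19.888%; on $100,000,000: $19,888,000.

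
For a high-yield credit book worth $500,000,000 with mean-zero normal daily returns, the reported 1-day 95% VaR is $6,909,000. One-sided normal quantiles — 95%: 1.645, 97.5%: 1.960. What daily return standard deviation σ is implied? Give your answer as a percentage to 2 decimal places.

0.84%

VaR as a fraction: $6,909,000 / $500,000,000 = 1.382%.
σ = VaR / z = 1.382% / 1.645 = 0.840%.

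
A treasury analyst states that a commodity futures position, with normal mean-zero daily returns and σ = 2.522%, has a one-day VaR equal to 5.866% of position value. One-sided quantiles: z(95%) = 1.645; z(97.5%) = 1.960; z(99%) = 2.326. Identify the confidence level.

Implied z = VaR/σ = 5.866 / 2.522 = 2.326.
This matches z(99%) = 2.326.

99%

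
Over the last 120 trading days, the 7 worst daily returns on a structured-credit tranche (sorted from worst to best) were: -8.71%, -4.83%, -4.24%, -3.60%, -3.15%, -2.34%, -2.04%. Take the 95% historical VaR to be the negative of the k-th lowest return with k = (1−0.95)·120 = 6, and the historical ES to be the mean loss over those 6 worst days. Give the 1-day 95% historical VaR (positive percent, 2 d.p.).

2.34%

k = 6; the 6th lowest return is -2.34%, so VaR = 2.34%.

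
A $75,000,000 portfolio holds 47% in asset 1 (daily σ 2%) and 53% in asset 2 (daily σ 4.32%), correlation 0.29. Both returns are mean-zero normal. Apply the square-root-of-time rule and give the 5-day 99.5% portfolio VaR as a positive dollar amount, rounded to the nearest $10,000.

$11,730,000

σ_p = √(0.47²·2² + 0.53²·4.32² + 2·0.29·0.47·0.53·2·4.32) = 2.716%.
σ_{5d} = 2.716% × √5 = 6.073%.
z(99.5%) = 2.576.
VaR = 2.576 × 6.073% = 15.644%; on $75,000,000 that is $11,733,000.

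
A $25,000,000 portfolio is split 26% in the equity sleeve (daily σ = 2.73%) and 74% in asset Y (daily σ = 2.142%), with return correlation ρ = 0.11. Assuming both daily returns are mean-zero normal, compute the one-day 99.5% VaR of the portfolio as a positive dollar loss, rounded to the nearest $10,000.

σ_p² = 0.26²·2.73² + 0.74²·2.142² + 2·0.11·0.26·0.74·2.73·2.142 = 3.2638 (%²).
σ_p = √3.2638 = 1.807%.
At 99.5%, z = 2.576.
VaR = 2.576 × 1.807% = 4.655%; on $25,000,000 that is $1,163,750.

$1,160,000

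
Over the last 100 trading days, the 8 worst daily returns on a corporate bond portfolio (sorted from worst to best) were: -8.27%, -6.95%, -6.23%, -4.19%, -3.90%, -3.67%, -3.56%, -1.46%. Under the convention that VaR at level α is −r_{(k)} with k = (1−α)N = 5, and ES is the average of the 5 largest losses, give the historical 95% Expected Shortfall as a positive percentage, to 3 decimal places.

5.908%

The 5 worst returns sum to -29.54%.
ES = −(-29.54%) / 5 = 5.908%.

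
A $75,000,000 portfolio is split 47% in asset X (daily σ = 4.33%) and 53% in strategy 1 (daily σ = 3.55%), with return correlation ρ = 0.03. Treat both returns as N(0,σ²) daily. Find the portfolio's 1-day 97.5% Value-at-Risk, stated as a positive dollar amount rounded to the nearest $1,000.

$4,135,000

σ_p² = 0.47²·4.33² + 0.53²·3.55² + 2·0.03·0.47·0.53·4.33·3.55 = 7.9114 (%²).
σ_p = √7.9114 = 2.813%.
At 97.5%, z = 1.960.
VaR = 1.960 × 2.813% = 5.513%; on $75,000,000 that is $4,134,750.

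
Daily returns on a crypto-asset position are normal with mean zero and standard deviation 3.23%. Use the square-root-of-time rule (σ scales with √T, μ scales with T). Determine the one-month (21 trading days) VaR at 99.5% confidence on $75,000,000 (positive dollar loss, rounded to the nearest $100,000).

At 99.5%, z = 2.576.
σ_{21d} = 3.23% × √21 = 14.802%.
VaR = 2.576 × 14.802% = 38.130%.
On $75,000,000: 0.38130 × $75,000,000 = $28,597,500.

$28,600,000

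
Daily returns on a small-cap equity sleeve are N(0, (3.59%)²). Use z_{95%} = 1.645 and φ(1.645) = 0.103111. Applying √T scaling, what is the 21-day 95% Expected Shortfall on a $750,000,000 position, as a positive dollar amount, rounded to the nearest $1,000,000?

σ_{21d} = 3.59% × √21 = 16.451%.
ES multiplier = φ(z)/(1−α) = 0.103111/0.05 = 2.062.
ES = 16.451% × 2.062 = 33.922%; on $750,000,000: $254,415,000.

$254,000,000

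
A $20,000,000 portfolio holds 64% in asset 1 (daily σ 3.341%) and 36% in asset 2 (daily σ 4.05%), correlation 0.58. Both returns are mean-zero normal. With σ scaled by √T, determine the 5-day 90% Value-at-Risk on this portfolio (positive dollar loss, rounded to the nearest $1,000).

$1,841,000

σ_p = √(0.64²·3.341² + 0.36²·4.05² + 2·0.58·0.64·0.36·3.341·4.05) = 3.212%.
σ_{5d} = 3.212% × √5 = 7.182%.
z(90%) = 1.282.
VaR = 1.282 × 7.182% = 9.207%; on $20,000,000 that is $1,841,400.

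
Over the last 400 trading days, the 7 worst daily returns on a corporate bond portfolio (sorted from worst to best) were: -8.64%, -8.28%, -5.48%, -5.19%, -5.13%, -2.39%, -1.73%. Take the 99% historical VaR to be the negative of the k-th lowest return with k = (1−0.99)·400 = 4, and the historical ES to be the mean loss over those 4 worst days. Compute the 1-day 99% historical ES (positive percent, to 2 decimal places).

6.90%

The 4 worst returns sum to -27.59%.
ES = −(-27.59%) / 4 = 6.8975% ≈ 6.90%.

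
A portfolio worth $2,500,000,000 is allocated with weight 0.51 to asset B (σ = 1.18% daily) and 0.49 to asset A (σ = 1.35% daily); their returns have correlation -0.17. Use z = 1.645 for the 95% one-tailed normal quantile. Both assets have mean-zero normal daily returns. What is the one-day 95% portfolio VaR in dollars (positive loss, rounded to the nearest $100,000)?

$33,500,000

σ_p² = 0.51²·1.18² + 0.49²·1.35² + 2·-0.17·0.51·0.49·1.18·1.35 = 0.6644 (%²).
σ_p = √0.6644 = 0.815%.
VaR = 1.645 × 0.815% = 1.341%; on $2,500,000,000 that is $33,525,000.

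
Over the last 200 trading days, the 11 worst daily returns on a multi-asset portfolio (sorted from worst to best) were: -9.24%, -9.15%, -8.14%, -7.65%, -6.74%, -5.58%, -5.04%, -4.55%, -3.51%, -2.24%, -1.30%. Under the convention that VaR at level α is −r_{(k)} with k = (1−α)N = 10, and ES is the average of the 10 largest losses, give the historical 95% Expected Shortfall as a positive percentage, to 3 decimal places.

The 10 worst returns sum to -61.84%.
ES = −(-61.84%) / 10 = 6.184%.

6.184%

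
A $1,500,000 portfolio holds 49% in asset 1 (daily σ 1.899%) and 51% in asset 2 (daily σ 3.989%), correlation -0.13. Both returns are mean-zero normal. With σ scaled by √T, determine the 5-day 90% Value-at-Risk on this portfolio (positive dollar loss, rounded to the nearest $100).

σ_p = √(0.49²·1.899² + 0.51²·3.989² + 2·-0.13·0.49·0.51·1.899·3.989) = 2.124%.
σ_{5d} = 2.124% × √5 = 4.749%.
z(90%) = 1.282.
VaR = 1.282 × 4.749% = 6.088%; on $1,500,000 that is $91,320.

$91,300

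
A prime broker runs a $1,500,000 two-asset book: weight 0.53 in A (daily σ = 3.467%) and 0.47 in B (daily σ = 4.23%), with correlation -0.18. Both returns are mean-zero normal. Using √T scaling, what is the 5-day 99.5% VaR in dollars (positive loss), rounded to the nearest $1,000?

$212,000

σ_p = √(0.53²·3.467² + 0.47²·4.23² + 2·-0.18·0.53·0.47·3.467·4.23) = 2.452%.
σ_{5d} = 2.452% × √5 = 5.483%.
z(99.5%) = 2.576.
VaR = 2.576 × 5.483% = 14.124%; on $1,500,000 that is $211,860.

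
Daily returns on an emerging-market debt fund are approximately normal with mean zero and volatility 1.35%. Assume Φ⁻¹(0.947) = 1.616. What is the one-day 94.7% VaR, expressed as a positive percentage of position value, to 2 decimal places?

2.18%

VaR = z·σ = 1.616 × 1.35% = 2.182%.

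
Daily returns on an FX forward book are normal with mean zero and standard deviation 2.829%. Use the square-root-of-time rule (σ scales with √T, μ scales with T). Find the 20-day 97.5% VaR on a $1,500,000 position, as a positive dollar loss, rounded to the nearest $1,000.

$372,000

At 97.5%, z = 1.960.
σ_{20d} = 2.829% × √20 = 12.652%.
VaR = 1.960 × 12.652% = 24.798%.
On $1,500,000: 0.24798 × $1,500,000 = $371,970.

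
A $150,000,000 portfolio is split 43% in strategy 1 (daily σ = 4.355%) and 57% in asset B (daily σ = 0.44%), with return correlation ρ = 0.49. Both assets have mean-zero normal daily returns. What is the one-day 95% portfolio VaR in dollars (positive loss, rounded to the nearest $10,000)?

σ_p² = 0.43²·4.355² + 0.57²·0.44² + 2·0.49·0.43·0.57·4.355·0.44 = 4.0300 (%²).
σ_p = √4.0300 = 2.007%.
At 95%, z = 1.645.
VaR = 1.645 × 2.007% = 3.302%; on $150,000,000 that is $4,953,000.

$4,950,000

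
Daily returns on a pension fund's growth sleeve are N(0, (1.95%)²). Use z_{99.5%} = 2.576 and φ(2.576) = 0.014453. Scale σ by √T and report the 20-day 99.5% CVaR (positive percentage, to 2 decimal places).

25.21%

σ_{20d} = 1.95% × √20 = 8.721%.
ES multiplier = φ(z)/(1−α) = 0.014453/0.005 = 2.891.
ES = 8.721% × 2.891 = 25.212%.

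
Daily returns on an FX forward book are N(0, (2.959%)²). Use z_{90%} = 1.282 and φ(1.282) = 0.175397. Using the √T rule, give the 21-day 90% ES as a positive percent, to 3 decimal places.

σ_{21d} = 2.959% × √21 = 13.560%.
ES multiplier = φ(z)/(1−α) = 0.175397/0.1 = 1.754.
ES = 13.560% × 1.754 = 23.784%.

23.784%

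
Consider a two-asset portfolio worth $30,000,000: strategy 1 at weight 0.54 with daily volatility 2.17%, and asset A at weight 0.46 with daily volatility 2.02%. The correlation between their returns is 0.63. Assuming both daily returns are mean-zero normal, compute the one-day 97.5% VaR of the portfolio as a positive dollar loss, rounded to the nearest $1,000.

$1,117,000

σ_p² = 0.54²·2.17² + 0.46²·2.02² + 2·0.63·0.54·0.46·2.17·2.02 = 3.6085 (%²).
σ_p = √3.6085 = 1.900%.
At 97.5%, z = 1.960.
VaR = 1.960 × 1.900% = 3.724%; on $30,000,000 that is $1,117,200.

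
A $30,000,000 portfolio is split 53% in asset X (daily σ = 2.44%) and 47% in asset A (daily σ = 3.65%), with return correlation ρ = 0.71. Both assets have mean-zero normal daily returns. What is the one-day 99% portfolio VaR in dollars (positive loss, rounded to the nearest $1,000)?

$1,945,000

σ_p² = 0.53²·2.44² + 0.47²·3.65² + 2·0.71·0.53·0.47·2.44·3.65 = 7.7656 (%²).
σ_p = √7.7656 = 2.787%.
At 99%, z = 2.326.
VaR = 2.326 × 2.787% = 6.483%; on $30,000,000 that is $1,944,900.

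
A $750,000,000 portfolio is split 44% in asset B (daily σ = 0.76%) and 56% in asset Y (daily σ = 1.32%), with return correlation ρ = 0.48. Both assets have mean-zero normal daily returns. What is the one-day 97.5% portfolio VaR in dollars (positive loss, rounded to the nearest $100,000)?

$13,900,000

σ_p² = 0.44²·0.76² + 0.56²·1.32² + 2·0.48·0.44·0.56·0.76·1.32 = 0.8955 (%²).
σ_p = √0.8955 = 0.946%.
At 97.5%, z = 1.960.
VaR = 1.960 × 0.946% = 1.854%; on $750,000,000 that is $13,905,000.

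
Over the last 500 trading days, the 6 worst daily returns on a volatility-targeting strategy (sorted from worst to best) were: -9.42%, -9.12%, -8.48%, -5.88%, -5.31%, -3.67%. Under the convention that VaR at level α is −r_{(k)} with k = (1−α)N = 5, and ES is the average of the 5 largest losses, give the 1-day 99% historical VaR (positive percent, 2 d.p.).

k = 5; the 5th lowest return is -5.31%, so VaR = 5.31%.

5.31%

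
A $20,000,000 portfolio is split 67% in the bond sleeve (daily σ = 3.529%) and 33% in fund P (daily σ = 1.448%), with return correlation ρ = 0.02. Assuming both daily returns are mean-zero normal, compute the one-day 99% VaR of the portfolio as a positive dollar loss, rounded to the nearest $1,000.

$1,127,000

σ_p² = 0.67²·3.529² + 0.33²·1.448² + 2·0.02·0.67·0.33·3.529·1.448 = 5.8641 (%²).
σ_p = √5.8641 = 2.422%.
At 99%, z = 2.326.
VaR = 2.326 × 2.422% = 5.634%; on $20,000,000 that is $1,126,800.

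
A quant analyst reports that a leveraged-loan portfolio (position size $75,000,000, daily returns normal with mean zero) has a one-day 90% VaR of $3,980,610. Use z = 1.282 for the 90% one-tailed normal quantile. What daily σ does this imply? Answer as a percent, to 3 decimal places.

4.140%

VaR as a fraction: $3,980,610 / $75,000,000 = 5.307%.
σ = VaR / z = 5.307% / 1.282 = 4.140%.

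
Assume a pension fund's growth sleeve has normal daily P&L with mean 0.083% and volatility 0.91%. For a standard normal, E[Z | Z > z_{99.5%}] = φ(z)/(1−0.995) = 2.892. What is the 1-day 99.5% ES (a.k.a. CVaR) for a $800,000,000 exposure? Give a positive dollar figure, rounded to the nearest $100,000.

$20,400,000

ES = −(0.083%) + 0.91% × 2.892 = 2.549%.
On $800,000,000: 0.02549 × $800,000,000 = $20,392,000.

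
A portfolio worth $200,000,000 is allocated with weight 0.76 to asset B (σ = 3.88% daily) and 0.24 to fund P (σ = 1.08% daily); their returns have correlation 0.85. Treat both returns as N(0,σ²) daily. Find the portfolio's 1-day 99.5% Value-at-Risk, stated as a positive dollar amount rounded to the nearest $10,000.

σ_p² = 0.76²·3.88² + 0.24²·1.08² + 2·0.85·0.76·0.24·3.88·1.08 = 10.0620 (%²).
σ_p = √10.0620 = 3.172%.
At 99.5%, z = 2.576.
VaR = 2.576 × 3.172% = 8.171%; on $200,000,000 that is $16,342,000.

$16,340,000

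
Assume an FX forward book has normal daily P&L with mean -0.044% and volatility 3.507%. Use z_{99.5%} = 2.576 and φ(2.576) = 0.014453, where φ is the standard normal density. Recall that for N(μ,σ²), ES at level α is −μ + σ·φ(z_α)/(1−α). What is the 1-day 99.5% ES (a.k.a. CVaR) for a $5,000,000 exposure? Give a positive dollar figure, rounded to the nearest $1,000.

$509,000

Tail multiplier: φ(z)/(1−α) = 0.014453 / 0.005 = 2.891.
ES = −(-0.044%) + 3.507% × 2.891 = 10.183%.
On $5,000,000: 0.10183 × $5,000,000 = $509,150.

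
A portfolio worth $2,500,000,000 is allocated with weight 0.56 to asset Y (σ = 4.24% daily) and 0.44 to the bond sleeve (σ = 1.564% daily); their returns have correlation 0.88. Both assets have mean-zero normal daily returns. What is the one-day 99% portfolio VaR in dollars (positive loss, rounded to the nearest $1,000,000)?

$174,000,000

σ_p² = 0.56²·4.24² + 0.44²·1.564² + 2·0.88·0.56·0.44·4.24·1.564 = 8.9871 (%²).
σ_p = √8.9871 = 2.998%.
At 99%, z = 2.326.
VaR = 2.326 × 2.998% = 6.973%; on $2,500,000,000 that is $174,325,000.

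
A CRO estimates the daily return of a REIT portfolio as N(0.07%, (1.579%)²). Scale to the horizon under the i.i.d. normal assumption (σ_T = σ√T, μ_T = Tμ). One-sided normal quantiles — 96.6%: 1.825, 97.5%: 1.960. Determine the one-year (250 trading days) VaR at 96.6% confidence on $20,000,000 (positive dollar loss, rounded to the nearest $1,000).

σ_{250d} = 1.579% × √250 = 24.966%; μ_{250d} = 250 × 0.07% = 17.500%.
VaR = −(17.500%) + 1.825 × 24.966% = 28.063%.
On $20,000,000: 0.28063 × $20,000,000 = $5,612,600.

$5,613,000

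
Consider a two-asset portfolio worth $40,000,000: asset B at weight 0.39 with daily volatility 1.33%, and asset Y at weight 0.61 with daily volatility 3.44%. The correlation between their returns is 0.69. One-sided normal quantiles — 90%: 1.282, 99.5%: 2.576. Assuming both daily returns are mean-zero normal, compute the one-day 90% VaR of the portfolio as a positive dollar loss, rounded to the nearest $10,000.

$1,270,000

σ_p² = 0.39²·1.33² + 0.61²·3.44² + 2·0.69·0.39·0.61·1.33·3.44 = 6.1744 (%²).
σ_p = √6.1744 = 2.485%.
VaR = 1.282 × 2.485% = 3.186%; on $40,000,000 that is $1,274,400.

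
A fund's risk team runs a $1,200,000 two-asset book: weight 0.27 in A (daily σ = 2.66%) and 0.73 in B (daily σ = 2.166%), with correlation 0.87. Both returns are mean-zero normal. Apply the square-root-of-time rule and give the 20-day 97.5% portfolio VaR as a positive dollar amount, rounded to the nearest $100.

σ_p = √(0.27²·2.66² + 0.73²·2.166² + 2·0.87·0.27·0.73·2.66·2.166) = 2.234%.
σ_{20d} = 2.234% × √20 = 9.991%.
z(97.5%) = 1.960.
VaR = 1.960 × 9.991% = 19.582%; on $1,200,000 that is $234,984.

$235,000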